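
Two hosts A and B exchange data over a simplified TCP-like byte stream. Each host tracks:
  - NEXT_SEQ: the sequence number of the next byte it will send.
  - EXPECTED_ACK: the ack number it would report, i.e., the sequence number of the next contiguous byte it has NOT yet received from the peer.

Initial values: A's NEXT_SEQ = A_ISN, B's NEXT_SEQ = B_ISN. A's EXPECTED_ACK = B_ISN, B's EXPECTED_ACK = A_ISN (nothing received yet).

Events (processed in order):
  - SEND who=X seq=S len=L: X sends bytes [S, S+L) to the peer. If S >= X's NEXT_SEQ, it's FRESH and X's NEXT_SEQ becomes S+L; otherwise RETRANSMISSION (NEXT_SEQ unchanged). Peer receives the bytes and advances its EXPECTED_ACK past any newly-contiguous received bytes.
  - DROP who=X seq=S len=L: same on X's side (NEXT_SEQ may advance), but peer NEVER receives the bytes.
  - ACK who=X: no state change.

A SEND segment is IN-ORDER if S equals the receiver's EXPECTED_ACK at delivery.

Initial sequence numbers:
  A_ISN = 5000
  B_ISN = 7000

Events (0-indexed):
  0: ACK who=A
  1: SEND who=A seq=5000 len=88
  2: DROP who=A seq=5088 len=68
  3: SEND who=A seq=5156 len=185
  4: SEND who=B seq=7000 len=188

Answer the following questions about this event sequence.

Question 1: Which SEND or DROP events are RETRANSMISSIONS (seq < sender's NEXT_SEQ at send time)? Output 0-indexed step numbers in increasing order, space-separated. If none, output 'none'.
Step 1: SEND seq=5000 -> fresh
Step 2: DROP seq=5088 -> fresh
Step 3: SEND seq=5156 -> fresh
Step 4: SEND seq=7000 -> fresh

Answer: none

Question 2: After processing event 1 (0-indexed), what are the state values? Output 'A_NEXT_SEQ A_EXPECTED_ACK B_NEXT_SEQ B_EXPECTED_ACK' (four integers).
After event 0: A_seq=5000 A_ack=7000 B_seq=7000 B_ack=5000
After event 1: A_seq=5088 A_ack=7000 B_seq=7000 B_ack=5088

5088 7000 7000 5088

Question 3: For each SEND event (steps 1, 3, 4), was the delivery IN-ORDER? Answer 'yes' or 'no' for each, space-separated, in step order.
Step 1: SEND seq=5000 -> in-order
Step 3: SEND seq=5156 -> out-of-order
Step 4: SEND seq=7000 -> in-order

Answer: yes no yes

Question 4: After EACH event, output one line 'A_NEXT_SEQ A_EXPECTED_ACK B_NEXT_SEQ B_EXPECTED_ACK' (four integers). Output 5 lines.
5000 7000 7000 5000
5088 7000 7000 5088
5156 7000 7000 5088
5341 7000 7000 5088
5341 7188 7188 5088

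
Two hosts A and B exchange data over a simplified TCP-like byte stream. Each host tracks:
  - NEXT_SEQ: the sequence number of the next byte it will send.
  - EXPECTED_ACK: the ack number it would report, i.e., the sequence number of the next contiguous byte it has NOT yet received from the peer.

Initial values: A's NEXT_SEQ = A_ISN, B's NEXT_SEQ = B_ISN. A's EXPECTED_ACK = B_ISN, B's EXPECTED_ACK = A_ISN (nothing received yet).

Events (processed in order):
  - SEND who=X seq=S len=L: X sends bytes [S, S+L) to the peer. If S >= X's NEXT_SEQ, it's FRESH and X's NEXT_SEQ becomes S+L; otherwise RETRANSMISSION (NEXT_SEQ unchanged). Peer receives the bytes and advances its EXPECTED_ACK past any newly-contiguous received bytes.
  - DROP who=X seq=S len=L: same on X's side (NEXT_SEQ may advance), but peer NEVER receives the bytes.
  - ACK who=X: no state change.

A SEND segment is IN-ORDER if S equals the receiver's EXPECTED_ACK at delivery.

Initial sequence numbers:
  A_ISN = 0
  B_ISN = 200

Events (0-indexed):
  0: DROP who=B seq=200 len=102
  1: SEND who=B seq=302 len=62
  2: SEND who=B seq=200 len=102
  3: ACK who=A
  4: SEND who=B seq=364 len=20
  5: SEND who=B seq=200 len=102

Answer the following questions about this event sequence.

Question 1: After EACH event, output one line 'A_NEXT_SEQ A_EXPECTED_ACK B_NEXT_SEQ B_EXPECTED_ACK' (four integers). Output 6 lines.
0 200 302 0
0 200 364 0
0 364 364 0
0 364 364 0
0 384 384 0
0 384 384 0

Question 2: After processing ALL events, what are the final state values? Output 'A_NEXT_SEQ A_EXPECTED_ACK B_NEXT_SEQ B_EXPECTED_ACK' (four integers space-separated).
Answer: 0 384 384 0

Derivation:
After event 0: A_seq=0 A_ack=200 B_seq=302 B_ack=0
After event 1: A_seq=0 A_ack=200 B_seq=364 B_ack=0
After event 2: A_seq=0 A_ack=364 B_seq=364 B_ack=0
After event 3: A_seq=0 A_ack=364 B_seq=364 B_ack=0
After event 4: A_seq=0 A_ack=384 B_seq=384 B_ack=0
After event 5: A_seq=0 A_ack=384 B_seq=384 B_ack=0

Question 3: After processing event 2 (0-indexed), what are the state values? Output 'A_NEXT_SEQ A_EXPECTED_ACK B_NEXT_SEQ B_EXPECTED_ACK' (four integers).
After event 0: A_seq=0 A_ack=200 B_seq=302 B_ack=0
After event 1: A_seq=0 A_ack=200 B_seq=364 B_ack=0
After event 2: A_seq=0 A_ack=364 B_seq=364 B_ack=0

0 364 364 0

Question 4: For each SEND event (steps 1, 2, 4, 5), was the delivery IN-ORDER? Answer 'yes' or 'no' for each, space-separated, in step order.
Step 1: SEND seq=302 -> out-of-order
Step 2: SEND seq=200 -> in-order
Step 4: SEND seq=364 -> in-order
Step 5: SEND seq=200 -> out-of-order

Answer: no yes yes no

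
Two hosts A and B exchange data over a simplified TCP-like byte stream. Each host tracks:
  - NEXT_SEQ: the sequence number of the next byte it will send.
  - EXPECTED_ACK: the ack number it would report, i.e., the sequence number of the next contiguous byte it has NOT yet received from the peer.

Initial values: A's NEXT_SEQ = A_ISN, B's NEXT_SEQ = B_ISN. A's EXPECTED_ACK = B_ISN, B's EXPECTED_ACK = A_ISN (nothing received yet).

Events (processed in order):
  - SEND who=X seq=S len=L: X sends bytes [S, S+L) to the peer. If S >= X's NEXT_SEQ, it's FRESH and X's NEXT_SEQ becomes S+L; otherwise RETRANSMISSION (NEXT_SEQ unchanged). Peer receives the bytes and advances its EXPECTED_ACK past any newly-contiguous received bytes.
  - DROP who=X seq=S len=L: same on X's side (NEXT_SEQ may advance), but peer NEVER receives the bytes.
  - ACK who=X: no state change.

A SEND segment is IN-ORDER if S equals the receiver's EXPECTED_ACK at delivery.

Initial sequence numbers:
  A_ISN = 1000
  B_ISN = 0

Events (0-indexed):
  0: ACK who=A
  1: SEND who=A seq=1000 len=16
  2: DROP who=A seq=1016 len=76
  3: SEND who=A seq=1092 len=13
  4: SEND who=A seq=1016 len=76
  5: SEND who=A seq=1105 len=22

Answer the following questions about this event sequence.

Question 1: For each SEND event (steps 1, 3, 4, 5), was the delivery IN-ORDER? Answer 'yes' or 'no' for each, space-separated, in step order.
Answer: yes no yes yes

Derivation:
Step 1: SEND seq=1000 -> in-order
Step 3: SEND seq=1092 -> out-of-order
Step 4: SEND seq=1016 -> in-order
Step 5: SEND seq=1105 -> in-order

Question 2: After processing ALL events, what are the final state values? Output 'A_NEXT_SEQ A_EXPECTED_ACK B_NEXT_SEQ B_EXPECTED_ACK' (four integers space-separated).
Answer: 1127 0 0 1127

Derivation:
After event 0: A_seq=1000 A_ack=0 B_seq=0 B_ack=1000
After event 1: A_seq=1016 A_ack=0 B_seq=0 B_ack=1016
After event 2: A_seq=1092 A_ack=0 B_seq=0 B_ack=1016
After event 3: A_seq=1105 A_ack=0 B_seq=0 B_ack=1016
After event 4: A_seq=1105 A_ack=0 B_seq=0 B_ack=1105
After event 5: A_seq=1127 A_ack=0 B_seq=0 B_ack=1127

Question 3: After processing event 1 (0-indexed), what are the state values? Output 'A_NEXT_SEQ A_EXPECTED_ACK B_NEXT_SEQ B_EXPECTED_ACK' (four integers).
After event 0: A_seq=1000 A_ack=0 B_seq=0 B_ack=1000
After event 1: A_seq=1016 A_ack=0 B_seq=0 B_ack=1016

1016 0 0 1016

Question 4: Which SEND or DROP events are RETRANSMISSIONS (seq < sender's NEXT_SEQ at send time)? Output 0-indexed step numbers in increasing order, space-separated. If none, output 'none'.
Answer: 4

Derivation:
Step 1: SEND seq=1000 -> fresh
Step 2: DROP seq=1016 -> fresh
Step 3: SEND seq=1092 -> fresh
Step 4: SEND seq=1016 -> retransmit
Step 5: SEND seq=1105 -> fresh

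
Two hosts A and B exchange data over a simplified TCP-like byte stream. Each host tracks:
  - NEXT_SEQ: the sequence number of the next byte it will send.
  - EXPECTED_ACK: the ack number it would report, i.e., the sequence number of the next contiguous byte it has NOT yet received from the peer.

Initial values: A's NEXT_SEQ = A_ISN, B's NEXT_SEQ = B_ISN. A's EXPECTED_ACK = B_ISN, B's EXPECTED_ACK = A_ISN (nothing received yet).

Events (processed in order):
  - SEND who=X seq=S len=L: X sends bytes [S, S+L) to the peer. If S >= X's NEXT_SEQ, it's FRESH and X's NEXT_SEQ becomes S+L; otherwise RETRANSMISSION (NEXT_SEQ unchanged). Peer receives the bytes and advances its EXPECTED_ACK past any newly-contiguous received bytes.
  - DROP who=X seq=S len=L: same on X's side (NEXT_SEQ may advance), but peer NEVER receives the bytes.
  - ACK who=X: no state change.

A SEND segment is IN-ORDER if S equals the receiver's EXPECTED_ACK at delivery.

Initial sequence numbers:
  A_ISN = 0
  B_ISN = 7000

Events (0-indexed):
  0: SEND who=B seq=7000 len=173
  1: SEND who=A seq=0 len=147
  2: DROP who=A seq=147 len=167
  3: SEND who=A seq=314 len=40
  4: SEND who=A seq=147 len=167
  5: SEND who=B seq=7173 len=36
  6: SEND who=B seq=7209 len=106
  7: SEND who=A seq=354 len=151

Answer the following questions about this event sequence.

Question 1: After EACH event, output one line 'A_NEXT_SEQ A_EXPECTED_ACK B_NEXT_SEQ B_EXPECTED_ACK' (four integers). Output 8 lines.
0 7173 7173 0
147 7173 7173 147
314 7173 7173 147
354 7173 7173 147
354 7173 7173 354
354 7209 7209 354
354 7315 7315 354
505 7315 7315 505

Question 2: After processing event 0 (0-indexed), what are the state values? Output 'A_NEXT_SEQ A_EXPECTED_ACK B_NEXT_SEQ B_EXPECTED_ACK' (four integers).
After event 0: A_seq=0 A_ack=7173 B_seq=7173 B_ack=0

0 7173 7173 0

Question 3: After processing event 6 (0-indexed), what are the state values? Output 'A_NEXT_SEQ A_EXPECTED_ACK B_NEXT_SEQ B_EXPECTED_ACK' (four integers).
After event 0: A_seq=0 A_ack=7173 B_seq=7173 B_ack=0
After event 1: A_seq=147 A_ack=7173 B_seq=7173 B_ack=147
After event 2: A_seq=314 A_ack=7173 B_seq=7173 B_ack=147
After event 3: A_seq=354 A_ack=7173 B_seq=7173 B_ack=147
After event 4: A_seq=354 A_ack=7173 B_seq=7173 B_ack=354
After event 5: A_seq=354 A_ack=7209 B_seq=7209 B_ack=354
After event 6: A_seq=354 A_ack=7315 B_seq=7315 B_ack=354

354 7315 7315 354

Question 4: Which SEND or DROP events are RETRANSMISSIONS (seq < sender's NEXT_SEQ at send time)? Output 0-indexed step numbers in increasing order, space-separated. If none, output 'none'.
Step 0: SEND seq=7000 -> fresh
Step 1: SEND seq=0 -> fresh
Step 2: DROP seq=147 -> fresh
Step 3: SEND seq=314 -> fresh
Step 4: SEND seq=147 -> retransmit
Step 5: SEND seq=7173 -> fresh
Step 6: SEND seq=7209 -> fresh
Step 7: SEND seq=354 -> fresh

Answer: 4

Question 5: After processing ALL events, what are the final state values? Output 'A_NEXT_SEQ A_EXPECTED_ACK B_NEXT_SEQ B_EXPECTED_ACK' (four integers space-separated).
Answer: 505 7315 7315 505

Derivation:
After event 0: A_seq=0 A_ack=7173 B_seq=7173 B_ack=0
After event 1: A_seq=147 A_ack=7173 B_seq=7173 B_ack=147
After event 2: A_seq=314 A_ack=7173 B_seq=7173 B_ack=147
After event 3: A_seq=354 A_ack=7173 B_seq=7173 B_ack=147
After event 4: A_seq=354 A_ack=7173 B_seq=7173 B_ack=354
After event 5: A_seq=354 A_ack=7209 B_seq=7209 B_ack=354
After event 6: A_seq=354 A_ack=7315 B_seq=7315 B_ack=354
After event 7: A_seq=505 A_ack=7315 B_seq=7315 B_ack=505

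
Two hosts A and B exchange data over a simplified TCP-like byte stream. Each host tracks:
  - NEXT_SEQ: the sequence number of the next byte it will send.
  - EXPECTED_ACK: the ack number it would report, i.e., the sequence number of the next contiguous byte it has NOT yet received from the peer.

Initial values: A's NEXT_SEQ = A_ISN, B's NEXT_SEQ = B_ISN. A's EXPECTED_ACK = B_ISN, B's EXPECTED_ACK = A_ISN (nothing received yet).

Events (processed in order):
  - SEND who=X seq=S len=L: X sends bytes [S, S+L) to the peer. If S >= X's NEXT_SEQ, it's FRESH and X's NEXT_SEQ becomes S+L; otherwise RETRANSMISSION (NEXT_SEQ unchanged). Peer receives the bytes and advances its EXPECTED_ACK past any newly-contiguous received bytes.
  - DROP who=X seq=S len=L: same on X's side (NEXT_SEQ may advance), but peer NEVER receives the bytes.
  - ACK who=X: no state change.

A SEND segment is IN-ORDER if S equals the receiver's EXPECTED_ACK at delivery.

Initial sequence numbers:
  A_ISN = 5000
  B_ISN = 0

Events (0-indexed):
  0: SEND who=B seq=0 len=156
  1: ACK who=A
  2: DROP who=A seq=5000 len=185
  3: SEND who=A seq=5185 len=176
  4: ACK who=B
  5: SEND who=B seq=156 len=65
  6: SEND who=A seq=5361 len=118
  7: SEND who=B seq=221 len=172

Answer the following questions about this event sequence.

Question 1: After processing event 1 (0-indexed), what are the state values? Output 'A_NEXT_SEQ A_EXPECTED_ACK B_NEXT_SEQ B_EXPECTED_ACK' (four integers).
After event 0: A_seq=5000 A_ack=156 B_seq=156 B_ack=5000
After event 1: A_seq=5000 A_ack=156 B_seq=156 B_ack=5000

5000 156 156 5000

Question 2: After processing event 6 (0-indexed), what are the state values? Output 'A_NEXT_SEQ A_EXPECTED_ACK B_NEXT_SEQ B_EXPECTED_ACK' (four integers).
After event 0: A_seq=5000 A_ack=156 B_seq=156 B_ack=5000
After event 1: A_seq=5000 A_ack=156 B_seq=156 B_ack=5000
After event 2: A_seq=5185 A_ack=156 B_seq=156 B_ack=5000
After event 3: A_seq=5361 A_ack=156 B_seq=156 B_ack=5000
After event 4: A_seq=5361 A_ack=156 B_seq=156 B_ack=5000
After event 5: A_seq=5361 A_ack=221 B_seq=221 B_ack=5000
After event 6: A_seq=5479 A_ack=221 B_seq=221 B_ack=5000

5479 221 221 5000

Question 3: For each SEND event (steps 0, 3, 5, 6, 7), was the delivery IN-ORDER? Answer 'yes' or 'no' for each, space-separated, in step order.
Answer: yes no yes no yes

Derivation:
Step 0: SEND seq=0 -> in-order
Step 3: SEND seq=5185 -> out-of-order
Step 5: SEND seq=156 -> in-order
Step 6: SEND seq=5361 -> out-of-order
Step 7: SEND seq=221 -> in-order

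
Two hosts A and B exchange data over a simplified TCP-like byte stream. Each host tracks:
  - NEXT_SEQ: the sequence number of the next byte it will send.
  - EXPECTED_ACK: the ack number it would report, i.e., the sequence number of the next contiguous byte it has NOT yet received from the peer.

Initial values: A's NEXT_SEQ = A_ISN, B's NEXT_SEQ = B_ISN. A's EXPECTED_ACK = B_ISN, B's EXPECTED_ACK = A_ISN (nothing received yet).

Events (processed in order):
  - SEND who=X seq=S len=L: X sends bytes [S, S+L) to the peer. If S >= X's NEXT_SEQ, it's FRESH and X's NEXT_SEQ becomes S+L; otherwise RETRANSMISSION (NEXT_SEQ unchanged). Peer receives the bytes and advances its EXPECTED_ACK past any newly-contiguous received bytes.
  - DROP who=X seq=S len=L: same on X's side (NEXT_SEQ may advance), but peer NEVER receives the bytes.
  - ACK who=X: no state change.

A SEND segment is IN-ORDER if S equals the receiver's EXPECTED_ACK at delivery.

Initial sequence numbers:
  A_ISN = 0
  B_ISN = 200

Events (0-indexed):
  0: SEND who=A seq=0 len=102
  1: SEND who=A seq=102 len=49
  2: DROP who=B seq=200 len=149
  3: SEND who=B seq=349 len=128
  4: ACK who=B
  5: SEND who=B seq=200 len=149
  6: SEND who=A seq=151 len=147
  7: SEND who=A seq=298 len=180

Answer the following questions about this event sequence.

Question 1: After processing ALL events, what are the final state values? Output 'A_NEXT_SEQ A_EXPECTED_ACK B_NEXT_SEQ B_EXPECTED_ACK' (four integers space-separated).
After event 0: A_seq=102 A_ack=200 B_seq=200 B_ack=102
After event 1: A_seq=151 A_ack=200 B_seq=200 B_ack=151
After event 2: A_seq=151 A_ack=200 B_seq=349 B_ack=151
After event 3: A_seq=151 A_ack=200 B_seq=477 B_ack=151
After event 4: A_seq=151 A_ack=200 B_seq=477 B_ack=151
After event 5: A_seq=151 A_ack=477 B_seq=477 B_ack=151
After event 6: A_seq=298 A_ack=477 B_seq=477 B_ack=298
After event 7: A_seq=478 A_ack=477 B_seq=477 B_ack=478

Answer: 478 477 477 478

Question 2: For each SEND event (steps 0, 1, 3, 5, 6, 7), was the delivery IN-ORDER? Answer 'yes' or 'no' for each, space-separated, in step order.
Step 0: SEND seq=0 -> in-order
Step 1: SEND seq=102 -> in-order
Step 3: SEND seq=349 -> out-of-order
Step 5: SEND seq=200 -> in-order
Step 6: SEND seq=151 -> in-order
Step 7: SEND seq=298 -> in-order

Answer: yes yes no yes yes yes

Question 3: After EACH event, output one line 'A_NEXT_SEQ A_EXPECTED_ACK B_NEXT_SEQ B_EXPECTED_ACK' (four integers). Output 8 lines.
102 200 200 102
151 200 200 151
151 200 349 151
151 200 477 151
151 200 477 151
151 477 477 151
298 477 477 298
478 477 477 478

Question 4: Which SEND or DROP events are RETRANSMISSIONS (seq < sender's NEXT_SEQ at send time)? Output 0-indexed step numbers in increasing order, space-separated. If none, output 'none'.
Step 0: SEND seq=0 -> fresh
Step 1: SEND seq=102 -> fresh
Step 2: DROP seq=200 -> fresh
Step 3: SEND seq=349 -> fresh
Step 5: SEND seq=200 -> retransmit
Step 6: SEND seq=151 -> fresh
Step 7: SEND seq=298 -> fresh

Answer: 5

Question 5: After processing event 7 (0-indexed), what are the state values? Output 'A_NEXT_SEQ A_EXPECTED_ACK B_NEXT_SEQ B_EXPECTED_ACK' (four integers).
After event 0: A_seq=102 A_ack=200 B_seq=200 B_ack=102
After event 1: A_seq=151 A_ack=200 B_seq=200 B_ack=151
After event 2: A_seq=151 A_ack=200 B_seq=349 B_ack=151
After event 3: A_seq=151 A_ack=200 B_seq=477 B_ack=151
After event 4: A_seq=151 A_ack=200 B_seq=477 B_ack=151
After event 5: A_seq=151 A_ack=477 B_seq=477 B_ack=151
After event 6: A_seq=298 A_ack=477 B_seq=477 B_ack=298
After event 7: A_seq=478 A_ack=477 B_seq=477 B_ack=478

478 477 477 478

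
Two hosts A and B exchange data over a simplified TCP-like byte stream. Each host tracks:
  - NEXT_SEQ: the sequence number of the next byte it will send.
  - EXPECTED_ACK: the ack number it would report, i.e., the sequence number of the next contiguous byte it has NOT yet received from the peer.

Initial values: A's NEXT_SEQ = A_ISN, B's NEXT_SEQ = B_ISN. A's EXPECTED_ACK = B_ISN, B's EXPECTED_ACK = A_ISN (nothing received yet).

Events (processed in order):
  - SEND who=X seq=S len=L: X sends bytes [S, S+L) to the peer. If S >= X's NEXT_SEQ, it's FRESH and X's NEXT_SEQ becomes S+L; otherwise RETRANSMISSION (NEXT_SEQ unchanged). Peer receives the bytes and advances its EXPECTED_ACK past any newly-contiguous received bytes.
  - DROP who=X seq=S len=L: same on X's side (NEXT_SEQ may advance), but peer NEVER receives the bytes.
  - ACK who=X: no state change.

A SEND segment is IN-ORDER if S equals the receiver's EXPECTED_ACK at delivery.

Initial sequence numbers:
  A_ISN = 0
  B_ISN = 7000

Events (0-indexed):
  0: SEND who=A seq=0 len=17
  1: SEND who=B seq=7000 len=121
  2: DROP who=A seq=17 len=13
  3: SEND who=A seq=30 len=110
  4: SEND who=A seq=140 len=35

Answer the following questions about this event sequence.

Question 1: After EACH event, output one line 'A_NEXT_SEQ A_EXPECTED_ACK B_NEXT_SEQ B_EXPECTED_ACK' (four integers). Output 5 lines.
17 7000 7000 17
17 7121 7121 17
30 7121 7121 17
140 7121 7121 17
175 7121 7121 17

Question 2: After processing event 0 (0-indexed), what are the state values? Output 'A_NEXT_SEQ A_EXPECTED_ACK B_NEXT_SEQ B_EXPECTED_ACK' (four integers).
After event 0: A_seq=17 A_ack=7000 B_seq=7000 B_ack=17

17 7000 7000 17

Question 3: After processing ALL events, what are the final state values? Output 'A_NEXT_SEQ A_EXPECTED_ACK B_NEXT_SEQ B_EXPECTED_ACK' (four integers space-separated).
After event 0: A_seq=17 A_ack=7000 B_seq=7000 B_ack=17
After event 1: A_seq=17 A_ack=7121 B_seq=7121 B_ack=17
After event 2: A_seq=30 A_ack=7121 B_seq=7121 B_ack=17
After event 3: A_seq=140 A_ack=7121 B_seq=7121 B_ack=17
After event 4: A_seq=175 A_ack=7121 B_seq=7121 B_ack=17

Answer: 175 7121 7121 17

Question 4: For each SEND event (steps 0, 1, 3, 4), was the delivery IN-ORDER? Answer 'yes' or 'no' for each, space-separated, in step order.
Answer: yes yes no no

Derivation:
Step 0: SEND seq=0 -> in-order
Step 1: SEND seq=7000 -> in-order
Step 3: SEND seq=30 -> out-of-order
Step 4: SEND seq=140 -> out-of-order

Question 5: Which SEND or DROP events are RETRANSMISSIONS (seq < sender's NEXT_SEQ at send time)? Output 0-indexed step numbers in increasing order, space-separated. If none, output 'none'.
Step 0: SEND seq=0 -> fresh
Step 1: SEND seq=7000 -> fresh
Step 2: DROP seq=17 -> fresh
Step 3: SEND seq=30 -> fresh
Step 4: SEND seq=140 -> fresh

Answer: none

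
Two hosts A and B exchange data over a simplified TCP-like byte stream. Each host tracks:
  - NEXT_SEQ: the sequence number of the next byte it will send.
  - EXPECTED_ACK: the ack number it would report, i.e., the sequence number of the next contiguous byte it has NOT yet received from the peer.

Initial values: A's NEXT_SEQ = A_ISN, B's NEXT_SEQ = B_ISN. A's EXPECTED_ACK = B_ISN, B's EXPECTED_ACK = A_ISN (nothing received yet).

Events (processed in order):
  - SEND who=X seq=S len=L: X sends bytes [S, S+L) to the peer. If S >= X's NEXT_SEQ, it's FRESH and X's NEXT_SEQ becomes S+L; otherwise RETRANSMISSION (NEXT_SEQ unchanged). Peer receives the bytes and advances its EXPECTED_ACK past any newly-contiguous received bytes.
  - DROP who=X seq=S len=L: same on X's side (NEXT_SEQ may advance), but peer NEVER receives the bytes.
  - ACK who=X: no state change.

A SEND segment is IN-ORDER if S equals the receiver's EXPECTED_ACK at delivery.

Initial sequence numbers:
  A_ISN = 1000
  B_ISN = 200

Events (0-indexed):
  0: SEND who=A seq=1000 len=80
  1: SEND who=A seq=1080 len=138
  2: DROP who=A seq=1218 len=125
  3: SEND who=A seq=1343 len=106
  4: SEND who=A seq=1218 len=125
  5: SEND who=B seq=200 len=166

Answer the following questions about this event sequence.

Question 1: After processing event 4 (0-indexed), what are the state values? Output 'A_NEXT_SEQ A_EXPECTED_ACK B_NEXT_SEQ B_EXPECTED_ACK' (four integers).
After event 0: A_seq=1080 A_ack=200 B_seq=200 B_ack=1080
After event 1: A_seq=1218 A_ack=200 B_seq=200 B_ack=1218
After event 2: A_seq=1343 A_ack=200 B_seq=200 B_ack=1218
After event 3: A_seq=1449 A_ack=200 B_seq=200 B_ack=1218
After event 4: A_seq=1449 A_ack=200 B_seq=200 B_ack=1449

1449 200 200 1449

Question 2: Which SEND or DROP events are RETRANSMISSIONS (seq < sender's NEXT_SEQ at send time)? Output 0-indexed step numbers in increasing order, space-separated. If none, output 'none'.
Answer: 4

Derivation:
Step 0: SEND seq=1000 -> fresh
Step 1: SEND seq=1080 -> fresh
Step 2: DROP seq=1218 -> fresh
Step 3: SEND seq=1343 -> fresh
Step 4: SEND seq=1218 -> retransmit
Step 5: SEND seq=200 -> fresh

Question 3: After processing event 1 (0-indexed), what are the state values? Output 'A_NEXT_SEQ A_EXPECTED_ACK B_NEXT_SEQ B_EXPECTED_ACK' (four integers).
After event 0: A_seq=1080 A_ack=200 B_seq=200 B_ack=1080
After event 1: A_seq=1218 A_ack=200 B_seq=200 B_ack=1218

1218 200 200 1218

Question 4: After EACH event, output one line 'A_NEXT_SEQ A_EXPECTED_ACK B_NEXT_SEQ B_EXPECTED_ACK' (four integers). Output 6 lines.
1080 200 200 1080
1218 200 200 1218
1343 200 200 1218
1449 200 200 1218
1449 200 200 1449
1449 366 366 1449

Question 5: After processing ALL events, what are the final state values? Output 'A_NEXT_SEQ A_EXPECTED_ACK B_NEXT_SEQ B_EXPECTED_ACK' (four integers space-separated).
After event 0: A_seq=1080 A_ack=200 B_seq=200 B_ack=1080
After event 1: A_seq=1218 A_ack=200 B_seq=200 B_ack=1218
After event 2: A_seq=1343 A_ack=200 B_seq=200 B_ack=1218
After event 3: A_seq=1449 A_ack=200 B_seq=200 B_ack=1218
After event 4: A_seq=1449 A_ack=200 B_seq=200 B_ack=1449
After event 5: A_seq=1449 A_ack=366 B_seq=366 B_ack=1449

Answer: 1449 366 366 1449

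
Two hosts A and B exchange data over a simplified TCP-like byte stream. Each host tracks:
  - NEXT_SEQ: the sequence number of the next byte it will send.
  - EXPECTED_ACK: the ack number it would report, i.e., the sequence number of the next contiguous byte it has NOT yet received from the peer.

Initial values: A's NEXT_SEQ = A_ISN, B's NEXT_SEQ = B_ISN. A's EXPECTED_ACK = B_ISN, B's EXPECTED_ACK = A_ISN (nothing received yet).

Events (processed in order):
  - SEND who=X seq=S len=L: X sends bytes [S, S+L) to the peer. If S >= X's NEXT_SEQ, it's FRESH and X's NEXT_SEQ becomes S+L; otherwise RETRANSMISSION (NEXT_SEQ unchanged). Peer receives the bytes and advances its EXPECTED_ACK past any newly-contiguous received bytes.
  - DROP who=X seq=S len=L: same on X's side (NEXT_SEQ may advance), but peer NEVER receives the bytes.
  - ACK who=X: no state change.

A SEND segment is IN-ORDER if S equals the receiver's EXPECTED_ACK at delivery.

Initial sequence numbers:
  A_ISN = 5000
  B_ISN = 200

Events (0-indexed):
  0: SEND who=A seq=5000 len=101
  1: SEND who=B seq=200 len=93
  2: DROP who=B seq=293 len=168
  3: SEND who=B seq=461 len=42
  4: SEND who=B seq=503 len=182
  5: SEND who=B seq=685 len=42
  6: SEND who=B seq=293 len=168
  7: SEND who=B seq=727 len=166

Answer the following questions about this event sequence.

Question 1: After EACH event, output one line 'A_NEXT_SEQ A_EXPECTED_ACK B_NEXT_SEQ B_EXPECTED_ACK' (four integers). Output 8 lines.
5101 200 200 5101
5101 293 293 5101
5101 293 461 5101
5101 293 503 5101
5101 293 685 5101
5101 293 727 5101
5101 727 727 5101
5101 893 893 5101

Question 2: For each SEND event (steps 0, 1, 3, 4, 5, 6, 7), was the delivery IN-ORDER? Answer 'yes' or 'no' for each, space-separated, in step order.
Step 0: SEND seq=5000 -> in-order
Step 1: SEND seq=200 -> in-order
Step 3: SEND seq=461 -> out-of-order
Step 4: SEND seq=503 -> out-of-order
Step 5: SEND seq=685 -> out-of-order
Step 6: SEND seq=293 -> in-order
Step 7: SEND seq=727 -> in-order

Answer: yes yes no no no yes yes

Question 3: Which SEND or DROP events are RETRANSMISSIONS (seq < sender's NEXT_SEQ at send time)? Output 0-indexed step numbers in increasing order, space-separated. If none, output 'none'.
Step 0: SEND seq=5000 -> fresh
Step 1: SEND seq=200 -> fresh
Step 2: DROP seq=293 -> fresh
Step 3: SEND seq=461 -> fresh
Step 4: SEND seq=503 -> fresh
Step 5: SEND seq=685 -> fresh
Step 6: SEND seq=293 -> retransmit
Step 7: SEND seq=727 -> fresh

Answer: 6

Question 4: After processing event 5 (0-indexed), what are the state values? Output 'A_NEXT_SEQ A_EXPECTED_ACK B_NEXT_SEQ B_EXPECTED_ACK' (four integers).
After event 0: A_seq=5101 A_ack=200 B_seq=200 B_ack=5101
After event 1: A_seq=5101 A_ack=293 B_seq=293 B_ack=5101
After event 2: A_seq=5101 A_ack=293 B_seq=461 B_ack=5101
After event 3: A_seq=5101 A_ack=293 B_seq=503 B_ack=5101
After event 4: A_seq=5101 A_ack=293 B_seq=685 B_ack=5101
After event 5: A_seq=5101 A_ack=293 B_seq=727 B_ack=5101

5101 293 727 5101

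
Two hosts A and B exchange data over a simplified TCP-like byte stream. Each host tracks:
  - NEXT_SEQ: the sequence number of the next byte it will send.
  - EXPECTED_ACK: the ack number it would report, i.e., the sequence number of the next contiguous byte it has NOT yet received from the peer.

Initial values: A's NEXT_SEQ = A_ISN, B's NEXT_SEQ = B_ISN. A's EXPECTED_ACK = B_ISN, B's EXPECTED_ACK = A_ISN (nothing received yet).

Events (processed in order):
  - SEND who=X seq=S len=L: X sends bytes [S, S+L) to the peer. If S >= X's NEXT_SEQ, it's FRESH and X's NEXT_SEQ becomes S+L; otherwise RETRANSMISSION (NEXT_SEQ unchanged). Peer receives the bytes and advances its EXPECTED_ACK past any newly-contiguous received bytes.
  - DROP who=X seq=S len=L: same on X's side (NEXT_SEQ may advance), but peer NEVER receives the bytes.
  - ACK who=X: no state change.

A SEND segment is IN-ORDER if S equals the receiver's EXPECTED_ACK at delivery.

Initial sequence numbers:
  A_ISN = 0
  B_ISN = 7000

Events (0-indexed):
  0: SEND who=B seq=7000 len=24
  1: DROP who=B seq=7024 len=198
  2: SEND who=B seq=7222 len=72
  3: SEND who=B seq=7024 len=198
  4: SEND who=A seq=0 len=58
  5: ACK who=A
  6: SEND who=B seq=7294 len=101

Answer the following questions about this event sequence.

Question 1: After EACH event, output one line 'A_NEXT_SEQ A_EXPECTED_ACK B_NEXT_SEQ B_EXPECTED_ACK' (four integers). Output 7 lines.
0 7024 7024 0
0 7024 7222 0
0 7024 7294 0
0 7294 7294 0
58 7294 7294 58
58 7294 7294 58
58 7395 7395 58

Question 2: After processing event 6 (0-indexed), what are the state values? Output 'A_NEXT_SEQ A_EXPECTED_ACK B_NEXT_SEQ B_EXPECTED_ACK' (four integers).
After event 0: A_seq=0 A_ack=7024 B_seq=7024 B_ack=0
After event 1: A_seq=0 A_ack=7024 B_seq=7222 B_ack=0
After event 2: A_seq=0 A_ack=7024 B_seq=7294 B_ack=0
After event 3: A_seq=0 A_ack=7294 B_seq=7294 B_ack=0
After event 4: A_seq=58 A_ack=7294 B_seq=7294 B_ack=58
After event 5: A_seq=58 A_ack=7294 B_seq=7294 B_ack=58
After event 6: A_seq=58 A_ack=7395 B_seq=7395 B_ack=58

58 7395 7395 58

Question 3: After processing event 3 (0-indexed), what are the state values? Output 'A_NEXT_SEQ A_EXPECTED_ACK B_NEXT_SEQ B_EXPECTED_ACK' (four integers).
After event 0: A_seq=0 A_ack=7024 B_seq=7024 B_ack=0
After event 1: A_seq=0 A_ack=7024 B_seq=7222 B_ack=0
After event 2: A_seq=0 A_ack=7024 B_seq=7294 B_ack=0
After event 3: A_seq=0 A_ack=7294 B_seq=7294 B_ack=0

0 7294 7294 0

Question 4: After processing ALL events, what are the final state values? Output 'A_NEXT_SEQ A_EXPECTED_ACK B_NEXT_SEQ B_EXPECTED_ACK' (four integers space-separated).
After event 0: A_seq=0 A_ack=7024 B_seq=7024 B_ack=0
After event 1: A_seq=0 A_ack=7024 B_seq=7222 B_ack=0
After event 2: A_seq=0 A_ack=7024 B_seq=7294 B_ack=0
After event 3: A_seq=0 A_ack=7294 B_seq=7294 B_ack=0
After event 4: A_seq=58 A_ack=7294 B_seq=7294 B_ack=58
After event 5: A_seq=58 A_ack=7294 B_seq=7294 B_ack=58
After event 6: A_seq=58 A_ack=7395 B_seq=7395 B_ack=58

Answer: 58 7395 7395 58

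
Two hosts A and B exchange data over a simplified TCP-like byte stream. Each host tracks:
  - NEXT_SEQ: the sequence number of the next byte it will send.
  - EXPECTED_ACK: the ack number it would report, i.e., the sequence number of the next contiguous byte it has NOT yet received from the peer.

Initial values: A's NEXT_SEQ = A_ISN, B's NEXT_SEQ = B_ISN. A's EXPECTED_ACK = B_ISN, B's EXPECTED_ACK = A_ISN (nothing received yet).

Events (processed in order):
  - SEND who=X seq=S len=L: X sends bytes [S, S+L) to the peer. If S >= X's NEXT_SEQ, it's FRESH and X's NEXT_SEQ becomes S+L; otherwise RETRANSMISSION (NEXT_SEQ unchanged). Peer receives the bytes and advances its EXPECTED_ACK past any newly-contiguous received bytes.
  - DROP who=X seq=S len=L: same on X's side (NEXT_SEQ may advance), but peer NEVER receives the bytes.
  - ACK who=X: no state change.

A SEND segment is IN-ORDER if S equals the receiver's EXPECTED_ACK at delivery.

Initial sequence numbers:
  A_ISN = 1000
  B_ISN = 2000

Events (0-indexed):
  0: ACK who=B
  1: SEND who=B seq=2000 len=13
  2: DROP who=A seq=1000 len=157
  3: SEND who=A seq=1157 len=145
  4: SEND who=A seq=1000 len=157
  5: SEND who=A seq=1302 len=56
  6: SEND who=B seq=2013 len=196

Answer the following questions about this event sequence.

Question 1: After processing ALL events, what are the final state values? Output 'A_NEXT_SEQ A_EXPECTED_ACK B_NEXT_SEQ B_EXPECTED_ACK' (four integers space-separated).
Answer: 1358 2209 2209 1358

Derivation:
After event 0: A_seq=1000 A_ack=2000 B_seq=2000 B_ack=1000
After event 1: A_seq=1000 A_ack=2013 B_seq=2013 B_ack=1000
After event 2: A_seq=1157 A_ack=2013 B_seq=2013 B_ack=1000
After event 3: A_seq=1302 A_ack=2013 B_seq=2013 B_ack=1000
After event 4: A_seq=1302 A_ack=2013 B_seq=2013 B_ack=1302
After event 5: A_seq=1358 A_ack=2013 B_seq=2013 B_ack=1358
After event 6: A_seq=1358 A_ack=2209 B_seq=2209 B_ack=1358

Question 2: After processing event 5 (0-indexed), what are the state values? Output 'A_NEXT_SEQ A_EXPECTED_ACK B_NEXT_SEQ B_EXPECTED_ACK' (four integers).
After event 0: A_seq=1000 A_ack=2000 B_seq=2000 B_ack=1000
After event 1: A_seq=1000 A_ack=2013 B_seq=2013 B_ack=1000
After event 2: A_seq=1157 A_ack=2013 B_seq=2013 B_ack=1000
After event 3: A_seq=1302 A_ack=2013 B_seq=2013 B_ack=1000
After event 4: A_seq=1302 A_ack=2013 B_seq=2013 B_ack=1302
After event 5: A_seq=1358 A_ack=2013 B_seq=2013 B_ack=1358

1358 2013 2013 1358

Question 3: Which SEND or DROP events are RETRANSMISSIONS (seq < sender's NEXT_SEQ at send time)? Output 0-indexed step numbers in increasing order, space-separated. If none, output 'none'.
Answer: 4

Derivation:
Step 1: SEND seq=2000 -> fresh
Step 2: DROP seq=1000 -> fresh
Step 3: SEND seq=1157 -> fresh
Step 4: SEND seq=1000 -> retransmit
Step 5: SEND seq=1302 -> fresh
Step 6: SEND seq=2013 -> fresh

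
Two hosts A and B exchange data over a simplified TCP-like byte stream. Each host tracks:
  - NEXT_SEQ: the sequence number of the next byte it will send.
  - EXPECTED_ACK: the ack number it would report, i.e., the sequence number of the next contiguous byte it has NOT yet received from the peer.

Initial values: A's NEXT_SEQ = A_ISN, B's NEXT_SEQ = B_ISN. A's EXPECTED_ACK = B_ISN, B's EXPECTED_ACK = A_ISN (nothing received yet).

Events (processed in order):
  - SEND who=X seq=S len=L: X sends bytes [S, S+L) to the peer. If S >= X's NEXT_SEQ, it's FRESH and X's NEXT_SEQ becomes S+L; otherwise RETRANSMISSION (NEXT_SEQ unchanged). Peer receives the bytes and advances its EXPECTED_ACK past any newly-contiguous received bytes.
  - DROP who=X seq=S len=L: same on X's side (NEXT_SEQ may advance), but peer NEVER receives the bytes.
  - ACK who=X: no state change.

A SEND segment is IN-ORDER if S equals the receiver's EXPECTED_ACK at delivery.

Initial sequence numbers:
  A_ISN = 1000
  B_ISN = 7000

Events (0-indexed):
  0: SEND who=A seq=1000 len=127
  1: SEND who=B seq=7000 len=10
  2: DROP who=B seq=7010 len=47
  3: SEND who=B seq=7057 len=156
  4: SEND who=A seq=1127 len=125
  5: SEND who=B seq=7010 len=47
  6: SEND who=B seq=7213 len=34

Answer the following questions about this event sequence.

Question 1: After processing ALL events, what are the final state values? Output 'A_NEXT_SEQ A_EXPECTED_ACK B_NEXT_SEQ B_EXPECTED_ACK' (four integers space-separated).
After event 0: A_seq=1127 A_ack=7000 B_seq=7000 B_ack=1127
After event 1: A_seq=1127 A_ack=7010 B_seq=7010 B_ack=1127
After event 2: A_seq=1127 A_ack=7010 B_seq=7057 B_ack=1127
After event 3: A_seq=1127 A_ack=7010 B_seq=7213 B_ack=1127
After event 4: A_seq=1252 A_ack=7010 B_seq=7213 B_ack=1252
After event 5: A_seq=1252 A_ack=7213 B_seq=7213 B_ack=1252
After event 6: A_seq=1252 A_ack=7247 B_seq=7247 B_ack=1252

Answer: 1252 7247 7247 1252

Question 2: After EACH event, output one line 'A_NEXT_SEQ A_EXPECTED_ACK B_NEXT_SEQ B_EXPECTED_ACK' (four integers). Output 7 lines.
1127 7000 7000 1127
1127 7010 7010 1127
1127 7010 7057 1127
1127 7010 7213 1127
1252 7010 7213 1252
1252 7213 7213 1252
1252 7247 7247 1252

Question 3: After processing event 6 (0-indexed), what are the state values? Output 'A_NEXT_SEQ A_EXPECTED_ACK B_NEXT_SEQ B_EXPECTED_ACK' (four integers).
After event 0: A_seq=1127 A_ack=7000 B_seq=7000 B_ack=1127
After event 1: A_seq=1127 A_ack=7010 B_seq=7010 B_ack=1127
After event 2: A_seq=1127 A_ack=7010 B_seq=7057 B_ack=1127
After event 3: A_seq=1127 A_ack=7010 B_seq=7213 B_ack=1127
After event 4: A_seq=1252 A_ack=7010 B_seq=7213 B_ack=1252
After event 5: A_seq=1252 A_ack=7213 B_seq=7213 B_ack=1252
After event 6: A_seq=1252 A_ack=7247 B_seq=7247 B_ack=1252

1252 7247 7247 1252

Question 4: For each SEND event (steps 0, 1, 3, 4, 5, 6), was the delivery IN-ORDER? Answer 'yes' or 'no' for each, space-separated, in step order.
Answer: yes yes no yes yes yes

Derivation:
Step 0: SEND seq=1000 -> in-order
Step 1: SEND seq=7000 -> in-order
Step 3: SEND seq=7057 -> out-of-order
Step 4: SEND seq=1127 -> in-order
Step 5: SEND seq=7010 -> in-order
Step 6: SEND seq=7213 -> in-order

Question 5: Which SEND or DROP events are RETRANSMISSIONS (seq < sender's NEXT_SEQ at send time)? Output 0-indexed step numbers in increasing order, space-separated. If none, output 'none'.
Step 0: SEND seq=1000 -> fresh
Step 1: SEND seq=7000 -> fresh
Step 2: DROP seq=7010 -> fresh
Step 3: SEND seq=7057 -> fresh
Step 4: SEND seq=1127 -> fresh
Step 5: SEND seq=7010 -> retransmit
Step 6: SEND seq=7213 -> fresh

Answer: 5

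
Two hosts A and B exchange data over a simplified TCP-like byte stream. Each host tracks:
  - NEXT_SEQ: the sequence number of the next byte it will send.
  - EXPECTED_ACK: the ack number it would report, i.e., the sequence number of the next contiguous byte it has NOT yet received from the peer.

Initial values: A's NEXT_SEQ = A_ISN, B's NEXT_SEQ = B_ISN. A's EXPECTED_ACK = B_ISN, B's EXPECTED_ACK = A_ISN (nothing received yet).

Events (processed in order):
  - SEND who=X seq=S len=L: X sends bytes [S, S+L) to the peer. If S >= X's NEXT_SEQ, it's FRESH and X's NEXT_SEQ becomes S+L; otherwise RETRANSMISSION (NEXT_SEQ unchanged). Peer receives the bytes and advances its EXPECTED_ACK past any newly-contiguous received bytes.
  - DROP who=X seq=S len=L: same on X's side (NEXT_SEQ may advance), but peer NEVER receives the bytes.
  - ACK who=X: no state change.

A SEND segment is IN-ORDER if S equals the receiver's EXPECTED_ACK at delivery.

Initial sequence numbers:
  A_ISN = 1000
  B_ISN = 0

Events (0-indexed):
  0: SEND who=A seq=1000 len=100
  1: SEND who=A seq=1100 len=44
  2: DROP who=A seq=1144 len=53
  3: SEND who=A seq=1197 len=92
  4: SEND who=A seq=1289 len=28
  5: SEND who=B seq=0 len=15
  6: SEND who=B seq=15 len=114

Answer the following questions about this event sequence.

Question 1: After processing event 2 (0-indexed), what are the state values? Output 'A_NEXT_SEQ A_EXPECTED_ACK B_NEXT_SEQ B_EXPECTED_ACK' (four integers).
After event 0: A_seq=1100 A_ack=0 B_seq=0 B_ack=1100
After event 1: A_seq=1144 A_ack=0 B_seq=0 B_ack=1144
After event 2: A_seq=1197 A_ack=0 B_seq=0 B_ack=1144

1197 0 0 1144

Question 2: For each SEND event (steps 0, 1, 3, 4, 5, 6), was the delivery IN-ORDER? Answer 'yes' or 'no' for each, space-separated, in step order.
Step 0: SEND seq=1000 -> in-order
Step 1: SEND seq=1100 -> in-order
Step 3: SEND seq=1197 -> out-of-order
Step 4: SEND seq=1289 -> out-of-order
Step 5: SEND seq=0 -> in-order
Step 6: SEND seq=15 -> in-order

Answer: yes yes no no yes yes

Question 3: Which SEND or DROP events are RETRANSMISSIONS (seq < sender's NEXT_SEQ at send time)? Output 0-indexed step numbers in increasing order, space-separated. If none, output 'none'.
Step 0: SEND seq=1000 -> fresh
Step 1: SEND seq=1100 -> fresh
Step 2: DROP seq=1144 -> fresh
Step 3: SEND seq=1197 -> fresh
Step 4: SEND seq=1289 -> fresh
Step 5: SEND seq=0 -> fresh
Step 6: SEND seq=15 -> fresh

Answer: none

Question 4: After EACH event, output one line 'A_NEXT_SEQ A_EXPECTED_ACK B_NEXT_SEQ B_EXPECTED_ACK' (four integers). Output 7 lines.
1100 0 0 1100
1144 0 0 1144
1197 0 0 1144
1289 0 0 1144
1317 0 0 1144
1317 15 15 1144
1317 129 129 1144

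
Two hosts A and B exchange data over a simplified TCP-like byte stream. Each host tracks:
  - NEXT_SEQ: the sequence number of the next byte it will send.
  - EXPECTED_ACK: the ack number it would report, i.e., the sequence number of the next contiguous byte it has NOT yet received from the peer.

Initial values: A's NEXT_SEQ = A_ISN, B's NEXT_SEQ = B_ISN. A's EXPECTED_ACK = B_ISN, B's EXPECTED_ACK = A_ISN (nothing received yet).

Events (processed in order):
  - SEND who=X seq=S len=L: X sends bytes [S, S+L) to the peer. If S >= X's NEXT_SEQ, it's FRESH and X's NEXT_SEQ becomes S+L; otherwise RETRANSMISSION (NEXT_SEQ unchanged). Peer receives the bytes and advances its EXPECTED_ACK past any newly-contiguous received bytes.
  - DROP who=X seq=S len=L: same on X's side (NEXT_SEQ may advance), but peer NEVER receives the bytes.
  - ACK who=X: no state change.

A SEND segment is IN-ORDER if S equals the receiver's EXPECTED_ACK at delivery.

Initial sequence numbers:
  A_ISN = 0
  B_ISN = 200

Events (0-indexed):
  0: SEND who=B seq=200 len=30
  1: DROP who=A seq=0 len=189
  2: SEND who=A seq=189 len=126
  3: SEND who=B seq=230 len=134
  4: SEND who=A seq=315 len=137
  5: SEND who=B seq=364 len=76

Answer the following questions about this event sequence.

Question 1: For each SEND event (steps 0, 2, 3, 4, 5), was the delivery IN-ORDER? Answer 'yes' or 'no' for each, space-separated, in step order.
Step 0: SEND seq=200 -> in-order
Step 2: SEND seq=189 -> out-of-order
Step 3: SEND seq=230 -> in-order
Step 4: SEND seq=315 -> out-of-order
Step 5: SEND seq=364 -> in-order

Answer: yes no yes no yes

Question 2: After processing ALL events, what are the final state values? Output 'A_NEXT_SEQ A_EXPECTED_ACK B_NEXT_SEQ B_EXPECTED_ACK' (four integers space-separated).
After event 0: A_seq=0 A_ack=230 B_seq=230 B_ack=0
After event 1: A_seq=189 A_ack=230 B_seq=230 B_ack=0
After event 2: A_seq=315 A_ack=230 B_seq=230 B_ack=0
After event 3: A_seq=315 A_ack=364 B_seq=364 B_ack=0
After event 4: A_seq=452 A_ack=364 B_seq=364 B_ack=0
After event 5: A_seq=452 A_ack=440 B_seq=440 B_ack=0

Answer: 452 440 440 0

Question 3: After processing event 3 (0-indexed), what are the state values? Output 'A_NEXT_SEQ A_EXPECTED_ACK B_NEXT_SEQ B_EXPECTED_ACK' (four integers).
After event 0: A_seq=0 A_ack=230 B_seq=230 B_ack=0
After event 1: A_seq=189 A_ack=230 B_seq=230 B_ack=0
After event 2: A_seq=315 A_ack=230 B_seq=230 B_ack=0
After event 3: A_seq=315 A_ack=364 B_seq=364 B_ack=0

315 364 364 0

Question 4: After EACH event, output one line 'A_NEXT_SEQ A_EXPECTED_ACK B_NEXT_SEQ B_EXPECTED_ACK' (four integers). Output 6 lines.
0 230 230 0
189 230 230 0
315 230 230 0
315 364 364 0
452 364 364 0
452 440 440 0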